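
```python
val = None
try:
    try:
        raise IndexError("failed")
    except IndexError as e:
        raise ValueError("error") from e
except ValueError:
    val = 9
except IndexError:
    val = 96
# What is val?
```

Step-by-step execution trace:
1. Inner try raises IndexError; inner `except IndexError as e` catches it.
2. `raise ValueError(...) from e` raises ValueError (IndexError is attached as __cause__, but only ValueError is active).
3. Outer `except ValueError` matches → val = 9.
4. `except IndexError` is not reached.
Result: 9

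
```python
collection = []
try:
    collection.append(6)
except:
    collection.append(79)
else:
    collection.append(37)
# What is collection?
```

Step-by-step execution trace:
1. try: `collection.append(6)` → collection = [6]. No exception raised.
2. `except` is skipped.
3. `else` runs (try completed without exception): `collection.append(37)` → collection = [6, 37].
Result: [6, 37]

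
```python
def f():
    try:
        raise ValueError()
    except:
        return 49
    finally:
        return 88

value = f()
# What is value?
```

Step-by-step execution trace:
1. `f()` enters try: `raise ValueError()` raises ValueError.
2. bare `except` matches → `return 49` sets pending return value 49.
3. Before returning, `finally: return 88` runs and overrides the pending return.
4. f() returns 88 → value = 88.
Result: 88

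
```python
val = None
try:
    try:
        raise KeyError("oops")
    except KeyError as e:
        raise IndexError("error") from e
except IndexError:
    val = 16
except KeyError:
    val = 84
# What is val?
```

Step-by-step execution trace:
1. Inner try raises KeyError; inner `except KeyError as e` catches it.
2. `raise IndexError(...) from e` raises IndexError (KeyError is attached as __cause__, but only IndexError is active).
3. Outer `except IndexError` matches → val = 16.
4. `except KeyError` is not reached.
Result: 16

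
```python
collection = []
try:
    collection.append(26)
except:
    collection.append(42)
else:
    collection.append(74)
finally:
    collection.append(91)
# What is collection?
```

Step-by-step execution trace:
1. try: `collection.append(26)` → collection = [26]. No exception raised.
2. `except` is skipped.
3. `else` runs: `collection.append(74)` → collection = [26, 74].
4. `finally` always runs: `collection.append(91)` → collection = [26, 74, 91].
Result: [26, 74, 91]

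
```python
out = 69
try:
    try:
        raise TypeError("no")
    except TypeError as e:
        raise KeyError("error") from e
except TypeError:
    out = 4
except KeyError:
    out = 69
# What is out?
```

Step-by-step execution trace:
1. Inner try raises TypeError; inner `except TypeError as e` catches it.
2. `raise KeyError(...) from e` raises KeyError (TypeError is attached as __cause__, but only KeyError is active).
3. Outer `except TypeError` does not match KeyError; skipped.
4. Outer `except KeyError` matches → out = 69.
Result: 69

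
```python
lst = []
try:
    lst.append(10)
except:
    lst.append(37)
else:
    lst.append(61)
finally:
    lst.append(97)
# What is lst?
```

Step-by-step execution trace:
1. try: `lst.append(10)` → lst = [10]. No exception raised.
2. `except` is skipped.
3. `else` runs: `lst.append(61)` → lst = [10, 61].
4. `finally` always runs: `lst.append(97)` → lst = [10, 61, 97].
Result: [10, 61, 97]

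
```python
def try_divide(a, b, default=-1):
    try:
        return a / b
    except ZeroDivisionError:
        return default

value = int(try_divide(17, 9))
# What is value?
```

Step-by-step execution trace:
1. `try_divide(17, 9)` enters try: `return 17 / 9` → returns 1.8888888888888888. No exception raised.
2. `except ZeroDivisionError` is skipped.
3. `int(1.8888888888888888)` → 1 → value = 1.
Result: 1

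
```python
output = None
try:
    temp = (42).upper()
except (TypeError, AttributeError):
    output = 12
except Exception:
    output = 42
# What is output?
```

Step-by-step execution trace:
1. `temp = (42).upper()` raises AttributeError.
2. `except (TypeError, AttributeError)` matches (AttributeError is in the tuple) → output = 12.
3. `except Exception` is not reached.
Result: 12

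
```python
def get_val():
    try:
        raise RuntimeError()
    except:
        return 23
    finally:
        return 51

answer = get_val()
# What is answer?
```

Step-by-step execution trace:
1. `get_val()` enters try: `raise RuntimeError()` raises RuntimeError.
2. bare `except` matches → `return 23` sets pending return value 23.
3. Before returning, `finally: return 51` runs and overrides the pending return.
4. get_val() returns 51 → answer = 51.
Result: 51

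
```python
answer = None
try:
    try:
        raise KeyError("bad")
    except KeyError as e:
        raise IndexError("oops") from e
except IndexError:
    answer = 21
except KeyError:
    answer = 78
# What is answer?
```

Step-by-step execution trace:
1. Inner try raises KeyError; inner `except KeyError as e` catches it.
2. `raise IndexError(...) from e` raises IndexError (KeyError is attached as __cause__, but only IndexError is active).
3. Outer `except IndexError` matches → answer = 21.
4. `except KeyError` is not reached.
Result: 21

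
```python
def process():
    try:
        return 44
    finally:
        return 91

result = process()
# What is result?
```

Step-by-step execution trace:
1. `process()` enters try: `return 44` sets pending return value 44.
2. Before returning, `finally: return 91` runs and overrides the pending return.
3. process() returns 91 → result = 91.
Result: 91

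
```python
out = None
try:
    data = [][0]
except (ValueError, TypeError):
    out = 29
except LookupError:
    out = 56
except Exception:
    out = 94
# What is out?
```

Step-by-step execution trace:
1. `data = [][0]` raises IndexError.
2. `except (ValueError, TypeError)` does not match IndexError; skipped.
3. `except LookupError` matches (IndexError is a subclass of LookupError) → out = 56.
4. `except Exception` is not reached.
Result: 56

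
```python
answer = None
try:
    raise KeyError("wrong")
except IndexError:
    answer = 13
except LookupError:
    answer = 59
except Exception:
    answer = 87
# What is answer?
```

Step-by-step execution trace:
1. `raise KeyError(...)` raises KeyError.
2. `except IndexError` does not match (KeyError is not a subclass of IndexError); skipped.
3. `except LookupError` matches (KeyError is a subclass of LookupError) → answer = 59.
4. `except Exception` is not reached.
Result: 59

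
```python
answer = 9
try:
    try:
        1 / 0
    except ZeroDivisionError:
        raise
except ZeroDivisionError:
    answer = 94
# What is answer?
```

Step-by-step execution trace:
1. Inner try: `1 / 0` raises ZeroDivisionError.
2. Inner `except ZeroDivisionError` matches; bare `raise` re-raises the same ZeroDivisionError.
3. Outer `except ZeroDivisionError` matches → answer = 94.
Result: 94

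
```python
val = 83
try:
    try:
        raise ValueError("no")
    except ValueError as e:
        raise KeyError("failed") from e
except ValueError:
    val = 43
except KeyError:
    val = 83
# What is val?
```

Step-by-step execution trace:
1. Inner try raises ValueError; inner `except ValueError as e` catches it.
2. `raise KeyError(...) from e` raises KeyError (ValueError is attached as __cause__, but only KeyError is active).
3. Outer `except ValueError` does not match KeyError; skipped.
4. Outer `except KeyError` matches → val = 83.
Result: 83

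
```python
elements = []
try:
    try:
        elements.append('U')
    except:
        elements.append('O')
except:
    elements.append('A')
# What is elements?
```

Step-by-step execution trace:
1. Inner try: `elements.append('U')` → elements = ['U']. No exception raised.
2. Inner `except` is skipped.
3. Inner try completes normally; outer `except` is skipped.
Result: ['U']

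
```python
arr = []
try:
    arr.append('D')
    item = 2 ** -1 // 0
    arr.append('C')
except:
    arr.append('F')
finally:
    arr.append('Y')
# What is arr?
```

Step-by-step execution trace:
1. try: `arr.append('D')` → arr = ['D'].
2. `item = 2 ** -1 // 0` raises ZeroDivisionError; `arr.append('C')` is not reached.
3. bare `except` matches → `arr.append('F')` → arr = ['D', 'F'].
4. finally always runs: `arr.append('Y')` → arr = ['D', 'F', 'Y'].
Result: ['D', 'F', 'Y']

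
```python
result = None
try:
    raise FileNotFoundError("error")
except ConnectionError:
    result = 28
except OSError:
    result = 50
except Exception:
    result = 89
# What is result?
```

Step-by-step execution trace:
1. `raise FileNotFoundError(...)` raises FileNotFoundError.
2. `except ConnectionError` does not match (FileNotFoundError is not a subclass of ConnectionError); skipped.
3. `except OSError` matches (FileNotFoundError is a subclass of OSError) → result = 50.
4. `except Exception` is not reached.
Result: 50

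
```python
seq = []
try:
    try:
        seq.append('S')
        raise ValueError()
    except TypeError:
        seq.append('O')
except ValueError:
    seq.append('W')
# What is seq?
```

Step-by-step execution trace:
1. Inner try: `seq.append('S')` → seq = ['S'].
2. `raise ValueError()` raises ValueError.
3. Inner `except TypeError` does not match ValueError; exception propagates to outer try.
4. Outer `except ValueError` matches → `seq.append('W')` → seq = ['S', 'W'].
Result: ['S', 'W']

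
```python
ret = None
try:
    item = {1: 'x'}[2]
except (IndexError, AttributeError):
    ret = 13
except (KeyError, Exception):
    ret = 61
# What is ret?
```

Step-by-step execution trace:
1. `item = {1: 'x'}[2]` raises KeyError.
2. `except (IndexError, AttributeError)` does not match KeyError; skipped.
3. `except (KeyError, Exception)` matches (KeyError is in the tuple) → ret = 61.
Result: 61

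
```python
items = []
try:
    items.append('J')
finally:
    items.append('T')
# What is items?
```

Step-by-step execution trace:
1. try: `items.append('J')` → items = ['J'].
2. The try body completes without raising.
3. finally always runs: `items.append('T')` → items = ['J', 'T'].
Result: ['J', 'T']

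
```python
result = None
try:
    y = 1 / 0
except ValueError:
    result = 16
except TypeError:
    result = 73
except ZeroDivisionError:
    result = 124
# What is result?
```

Step-by-step execution trace:
1. `y = 1 / 0` raises ZeroDivisionError.
2. `except ValueError` does not match ZeroDivisionError; skipped.
3. `except TypeError` does not match ZeroDivisionError; skipped.
4. `except ZeroDivisionError` matches → result = 124.
Result: 124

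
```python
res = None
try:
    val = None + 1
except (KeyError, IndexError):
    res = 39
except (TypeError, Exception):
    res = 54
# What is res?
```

Step-by-step execution trace:
1. `val = None + 1` raises TypeError.
2. `except (KeyError, IndexError)` does not match TypeError; skipped.
3. `except (TypeError, Exception)` matches (TypeError is in the tuple) → res = 54.
Result: 54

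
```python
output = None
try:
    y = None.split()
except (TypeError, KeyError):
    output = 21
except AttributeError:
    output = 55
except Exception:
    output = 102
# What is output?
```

Step-by-step execution trace:
1. `y = None.split()` raises AttributeError.
2. `except (TypeError, KeyError)` does not match AttributeError; skipped.
3. `except AttributeError` matches (exact type match) → output = 55.
4. `except Exception` is not reached.
Result: 55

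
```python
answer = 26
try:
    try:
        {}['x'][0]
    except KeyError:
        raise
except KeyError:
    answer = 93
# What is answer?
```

Step-by-step execution trace:
1. Inner try: `{}['x'][0]` raises KeyError.
2. Inner `except KeyError` matches; bare `raise` re-raises the same KeyError.
3. Outer `except KeyError` matches → answer = 93.
Result: 93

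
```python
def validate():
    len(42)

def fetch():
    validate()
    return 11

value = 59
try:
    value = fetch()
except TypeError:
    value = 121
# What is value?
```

Step-by-step execution trace:
1. value starts at 59.
2. try: `fetch()` calls `validate()`.
3. `validate()` evaluates `len(42)`, which raises TypeError; it propagates through fetch (uncaught).
4. `return 11` in fetch is not reached; the assignment to value does not complete.
5. `except TypeError` matches → value = 121.
Result: 121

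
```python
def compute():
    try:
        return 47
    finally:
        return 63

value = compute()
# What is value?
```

Step-by-step execution trace:
1. `compute()` enters try: `return 47` sets pending return value 47.
2. Before returning, `finally: return 63` runs and overrides the pending return.
3. compute() returns 63 → value = 63.
Result: 63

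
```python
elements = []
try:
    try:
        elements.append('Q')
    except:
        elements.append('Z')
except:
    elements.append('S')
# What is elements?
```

Step-by-step execution trace:
1. Inner try: `elements.append('Q')` → elements = ['Q']. No exception raised.
2. Inner `except` is skipped.
3. Inner try completes normally; outer `except` is skipped.
Result: ['Q']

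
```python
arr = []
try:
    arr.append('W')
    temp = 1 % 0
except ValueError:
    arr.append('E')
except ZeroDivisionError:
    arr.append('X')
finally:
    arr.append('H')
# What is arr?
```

Step-by-step execution trace:
1. try: `arr.append('W')` → arr = ['W'].
2. `temp = 1 % 0` raises ZeroDivisionError.
3. `except ValueError` does not match ZeroDivisionError; skipped.
4. `except ZeroDivisionError` matches → `arr.append('X')` → arr = ['W', 'X'].
5. finally always runs: `arr.append('H')` → arr = ['W', 'X', 'H'].
Result: ['W', 'X', 'H']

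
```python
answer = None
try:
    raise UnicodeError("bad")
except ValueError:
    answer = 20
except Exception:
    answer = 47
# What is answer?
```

Step-by-step execution trace:
1. `raise UnicodeError(...)` raises UnicodeError.
2. `except ValueError` matches (UnicodeError is a subclass of ValueError) → answer = 20.
3. `except Exception` is not reached.
Result: 20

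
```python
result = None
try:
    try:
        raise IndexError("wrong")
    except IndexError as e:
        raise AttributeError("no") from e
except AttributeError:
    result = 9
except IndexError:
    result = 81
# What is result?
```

Step-by-step execution trace:
1. Inner try raises IndexError; inner `except IndexError as e` catches it.
2. `raise AttributeError(...) from e` raises AttributeError (IndexError is attached as __cause__, but only AttributeError is active).
3. Outer `except AttributeError` matches → result = 9.
4. `except IndexError` is not reached.
Result: 9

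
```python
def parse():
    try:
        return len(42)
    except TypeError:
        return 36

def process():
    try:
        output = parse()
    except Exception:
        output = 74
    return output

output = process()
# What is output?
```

Step-by-step execution trace:
1. `process()` calls `parse()`.
2. In parse: `len(42)` raises TypeError; `except TypeError` catches it → returns 36.
3. In process: `output = parse()` → output = 36. No exception reaches process.
4. `except Exception` is skipped; process returns 36.
5. output = 36.
Result: 36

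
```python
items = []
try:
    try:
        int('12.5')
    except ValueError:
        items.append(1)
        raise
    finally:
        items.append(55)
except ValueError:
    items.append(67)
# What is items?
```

Step-by-step execution trace:
1. Inner try: `int('12.5')` raises ValueError.
2. Inner `except ValueError` matches → `items.append(1)` → items = [1].
3. bare `raise` re-raises ValueError.
4. Inner `finally` runs during unwinding: `items.append(55)` → items = [1, 55].
5. Outer `except ValueError` matches → `items.append(67)` → items = [1, 55, 67].
Result: [1, 55, 67]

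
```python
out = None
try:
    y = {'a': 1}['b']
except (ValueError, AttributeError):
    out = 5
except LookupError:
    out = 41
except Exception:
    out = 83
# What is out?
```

Step-by-step execution trace:
1. `y = {'a': 1}['b']` raises KeyError.
2. `except (ValueError, AttributeError)` does not match KeyError; skipped.
3. `except LookupError` matches (KeyError is a subclass of LookupError) → out = 41.
4. `except Exception` is not reached.
Result: 41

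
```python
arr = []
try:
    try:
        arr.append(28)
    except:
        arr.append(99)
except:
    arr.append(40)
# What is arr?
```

Step-by-step execution trace:
1. Inner try: `arr.append(28)` → arr = [28]. No exception raised.
2. Inner `except` is skipped.
3. Inner try completes normally; outer `except` is skipped.
Result: [28]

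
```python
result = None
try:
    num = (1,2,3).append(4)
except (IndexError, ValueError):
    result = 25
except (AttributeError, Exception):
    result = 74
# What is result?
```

Step-by-step execution trace:
1. `num = (1,2,3).append(4)` raises AttributeError.
2. `except (IndexError, ValueError)` does not match AttributeError; skipped.
3. `except (AttributeError, Exception)` matches (AttributeError is in the tuple) → result = 74.
Result: 74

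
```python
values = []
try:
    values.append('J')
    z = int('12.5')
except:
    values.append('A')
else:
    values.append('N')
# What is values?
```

Step-by-step execution trace:
1. try: `values.append('J')` → values = ['J'].
2. `z = int('12.5')` raises ValueError.
3. bare `except` matches → `values.append('A')` → values = ['J', 'A'].
4. `else` is skipped (an exception was raised).
Result: ['J', 'A']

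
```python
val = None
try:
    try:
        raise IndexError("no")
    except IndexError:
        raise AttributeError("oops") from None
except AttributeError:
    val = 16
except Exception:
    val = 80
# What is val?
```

Step-by-step execution trace:
1. Inner try raises IndexError; inner `except IndexError` catches it.
2. `raise AttributeError(...) from None` raises AttributeError (from None suppresses __context__, but the active exception is still AttributeError).
3. Outer `except AttributeError` matches → val = 16.
4. `except Exception` is not reached.
Result: 16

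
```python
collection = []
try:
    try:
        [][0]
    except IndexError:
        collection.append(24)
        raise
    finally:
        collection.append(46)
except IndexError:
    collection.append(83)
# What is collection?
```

Step-by-step execution trace:
1. Inner try: `[][0]` raises IndexError.
2. Inner `except IndexError` matches → `collection.append(24)` → collection = [24].
3. bare `raise` re-raises IndexError.
4. Inner `finally` runs during unwinding: `collection.append(46)` → collection = [24, 46].
5. Outer `except IndexError` matches → `collection.append(83)` → collection = [24, 46, 83].
Result: [24, 46, 83]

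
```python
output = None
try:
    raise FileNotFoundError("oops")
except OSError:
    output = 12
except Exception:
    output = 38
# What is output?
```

Step-by-step execution trace:
1. `raise FileNotFoundError(...)` raises FileNotFoundError.
2. `except OSError` matches (FileNotFoundError is a subclass of OSError) → output = 12.
3. `except Exception` is not reached.
Result: 12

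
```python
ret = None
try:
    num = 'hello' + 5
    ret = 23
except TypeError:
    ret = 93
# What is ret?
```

Step-by-step execution trace:
1. `num = 'hello' + 5` raises TypeError.
2. `ret = 23` is not reached.
3. `except TypeError` matches → ret = 93.
Result: 93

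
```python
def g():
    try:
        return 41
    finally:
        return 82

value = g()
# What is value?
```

Step-by-step execution trace:
1. `g()` enters try: `return 41` sets pending return value 41.
2. Before returning, `finally: return 82` runs and overrides the pending return.
3. g() returns 82 → value = 82.
Result: 82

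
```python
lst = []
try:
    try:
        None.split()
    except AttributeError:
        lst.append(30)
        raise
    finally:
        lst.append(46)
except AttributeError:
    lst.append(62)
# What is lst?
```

Step-by-step execution trace:
1. Inner try: `None.split()` raises AttributeError.
2. Inner `except AttributeError` matches → `lst.append(30)` → lst = [30].
3. bare `raise` re-raises AttributeError.
4. Inner `finally` runs during unwinding: `lst.append(46)` → lst = [30, 46].
5. Outer `except AttributeError` matches → `lst.append(62)` → lst = [30, 46, 62].
Result: [30, 46, 62]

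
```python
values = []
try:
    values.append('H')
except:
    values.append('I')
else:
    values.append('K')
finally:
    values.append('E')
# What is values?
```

Step-by-step execution trace:
1. try: `values.append('H')` → values = ['H']. No exception raised.
2. `except` is skipped.
3. `else` runs: `values.append('K')` → values = ['H', 'K'].
4. `finally` always runs: `values.append('E')` → values = ['H', 'K', 'E'].
Result: ['H', 'K', 'E']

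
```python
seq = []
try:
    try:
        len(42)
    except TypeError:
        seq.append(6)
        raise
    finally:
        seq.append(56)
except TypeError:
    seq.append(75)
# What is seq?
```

Step-by-step execution trace:
1. Inner try: `len(42)` raises TypeError.
2. Inner `except TypeError` matches → `seq.append(6)` → seq = [6].
3. bare `raise` re-raises TypeError.
4. Inner `finally` runs during unwinding: `seq.append(56)` → seq = [6, 56].
5. Outer `except TypeError` matches → `seq.append(75)` → seq = [6, 56, 75].
Result: [6, 56, 75]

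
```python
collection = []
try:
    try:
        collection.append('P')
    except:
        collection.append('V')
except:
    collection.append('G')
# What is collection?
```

Step-by-step execution trace:
1. Inner try: `collection.append('P')` → collection = ['P']. No exception raised.
2. Inner `except` is skipped.
3. Inner try completes normally; outer `except` is skipped.
Result: ['P']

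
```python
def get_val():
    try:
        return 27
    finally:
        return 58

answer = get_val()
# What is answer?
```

Step-by-step execution trace:
1. `get_val()` enters try: `return 27` sets pending return value 27.
2. Before returning, `finally: return 58` runs and overrides the pending return.
3. get_val() returns 58 → answer = 58.
Result: 58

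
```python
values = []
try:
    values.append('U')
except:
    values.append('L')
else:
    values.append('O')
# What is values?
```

Step-by-step execution trace:
1. try: `values.append('U')` → values = ['U']. No exception raised.
2. `except` is skipped.
3. `else` runs (try completed without exception): `values.append('O')` → values = ['U', 'O'].
Result: ['U', 'O']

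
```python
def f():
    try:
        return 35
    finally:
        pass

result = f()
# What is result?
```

Step-by-step execution trace:
1. `f()` enters try: `return 35` sets pending return value 35.
2. Before returning, `finally: pass` runs (no effect).
3. f() returns 35 → result = 35.
Result: 35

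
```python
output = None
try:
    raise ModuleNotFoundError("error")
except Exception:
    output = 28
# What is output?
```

Step-by-step execution trace:
1. `raise ModuleNotFoundError(...)` raises ModuleNotFoundError.
2. `except Exception` matches (ModuleNotFoundError is a subclass of Exception) → output = 28.
Result: 28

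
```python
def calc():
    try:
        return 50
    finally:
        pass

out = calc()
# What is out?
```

Step-by-step execution trace:
1. `calc()` enters try: `return 50` sets pending return value 50.
2. Before returning, `finally: pass` runs (no effect).
3. calc() returns 50 → out = 50.
Result: 50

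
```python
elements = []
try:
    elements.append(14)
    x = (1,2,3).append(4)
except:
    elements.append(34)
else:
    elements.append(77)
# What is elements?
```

Step-by-step execution trace:
1. try: `elements.append(14)` → elements = [14].
2. `x = (1,2,3).append(4)` raises AttributeError.
3. bare `except` matches → `elements.append(34)` → elements = [14, 34].
4. `else` is skipped (an exception was raised).
Result: [14, 34]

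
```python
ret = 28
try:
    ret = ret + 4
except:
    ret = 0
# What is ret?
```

Step-by-step execution trace:
1. ret starts at 28.
2. try: `ret = ret + 4` → ret = 32. No exception raised.
3. `except` is skipped.
Result: 32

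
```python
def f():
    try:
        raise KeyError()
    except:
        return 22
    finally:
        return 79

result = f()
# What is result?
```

Step-by-step execution trace:
1. `f()` enters try: `raise KeyError()` raises KeyError.
2. bare `except` matches → `return 22` sets pending return value 22.
3. Before returning, `finally: return 79` runs and overrides the pending return.
4. f() returns 79 → result = 79.
Result: 79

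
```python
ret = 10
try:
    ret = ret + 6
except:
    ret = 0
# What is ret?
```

Step-by-step execution trace:
1. ret starts at 10.
2. try: `ret = ret + 6` → ret = 16. No exception raised.
3. `except` is skipped.
Result: 16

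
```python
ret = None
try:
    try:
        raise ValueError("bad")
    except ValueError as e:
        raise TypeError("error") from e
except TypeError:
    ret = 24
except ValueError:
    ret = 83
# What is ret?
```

Step-by-step execution trace:
1. Inner try raises ValueError; inner `except ValueError as e` catches it.
2. `raise TypeError(...) from e` raises TypeError (ValueError is attached as __cause__, but only TypeError is active).
3. Outer `except TypeError` matches → ret = 24.
4. `except ValueError` is not reached.
Result: 24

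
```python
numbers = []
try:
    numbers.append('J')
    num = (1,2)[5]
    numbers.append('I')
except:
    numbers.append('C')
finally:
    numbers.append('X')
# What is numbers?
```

Step-by-step execution trace:
1. try: `numbers.append('J')` → numbers = ['J'].
2. `num = (1,2)[5]` raises IndexError; `numbers.append('I')` is not reached.
3. bare `except` matches → `numbers.append('C')` → numbers = ['J', 'C'].
4. finally always runs: `numbers.append('X')` → numbers = ['J', 'C', 'X'].
Result: ['J', 'C', 'X']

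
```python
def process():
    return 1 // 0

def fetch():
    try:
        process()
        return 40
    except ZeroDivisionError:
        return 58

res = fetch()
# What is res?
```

Step-by-step execution trace:
1. `fetch()` calls `process()`.
2. `process()` evaluates `1 // 0`, which raises ZeroDivisionError; it propagates to the caller.
3. `return 40` is not reached.
4. `except ZeroDivisionError` in fetch matches → returns 58.
5. res = 58.
Result: 58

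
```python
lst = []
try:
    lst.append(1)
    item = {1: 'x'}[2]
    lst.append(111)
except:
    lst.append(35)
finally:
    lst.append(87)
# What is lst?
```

Step-by-step execution trace:
1. try: `lst.append(1)` → lst = [1].
2. `item = {1: 'x'}[2]` raises KeyError; `lst.append(111)` is not reached.
3. bare `except` matches → `lst.append(35)` → lst = [1, 35].
4. finally always runs: `lst.append(87)` → lst = [1, 35, 87].
Result: [1, 35, 87]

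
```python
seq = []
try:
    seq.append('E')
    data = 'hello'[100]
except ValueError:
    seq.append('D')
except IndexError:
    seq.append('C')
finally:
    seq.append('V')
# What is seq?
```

Step-by-step execution trace:
1. try: `seq.append('E')` → seq = ['E'].
2. `data = 'hello'[100]` raises IndexError.
3. `except ValueError` does not match IndexError; skipped.
4. `except IndexError` matches → `seq.append('C')` → seq = ['E', 'C'].
5. finally always runs: `seq.append('V')` → seq = ['E', 'C', 'V'].
Result: ['E', 'C', 'V']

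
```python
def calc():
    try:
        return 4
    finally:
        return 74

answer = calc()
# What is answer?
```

Step-by-step execution trace:
1. `calc()` enters try: `return 4` sets pending return value 4.
2. Before returning, `finally: return 74` runs and overrides the pending return.
3. calc() returns 74 → answer = 74.
Result: 74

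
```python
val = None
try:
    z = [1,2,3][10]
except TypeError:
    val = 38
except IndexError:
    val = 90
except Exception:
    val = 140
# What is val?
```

Step-by-step execution trace:
1. `z = [1,2,3][10]` raises IndexError.
2. `except TypeError` does not match IndexError; skipped.
3. `except IndexError` matches → val = 90.
4. Remaining except clauses are skipped.
Result: 90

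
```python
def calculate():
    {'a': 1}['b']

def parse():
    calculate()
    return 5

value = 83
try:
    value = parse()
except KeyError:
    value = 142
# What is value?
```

Step-by-step execution trace:
1. value starts at 83.
2. try: `parse()` calls `calculate()`.
3. `calculate()` evaluates `{'a': 1}['b']`, which raises KeyError; it propagates through parse (uncaught).
4. `return 5` in parse is not reached; the assignment to value does not complete.
5. `except KeyError` matches → value = 142.
Result: 142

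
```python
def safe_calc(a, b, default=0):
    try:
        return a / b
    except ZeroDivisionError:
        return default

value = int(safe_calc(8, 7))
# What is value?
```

Step-by-step execution trace:
1. `safe_calc(8, 7)` enters try: `return 8 / 7` → returns 1.1428571428571428. No exception raised.
2. `except ZeroDivisionError` is skipped.
3. `int(1.1428571428571428)` → 1 → value = 1.
Result: 1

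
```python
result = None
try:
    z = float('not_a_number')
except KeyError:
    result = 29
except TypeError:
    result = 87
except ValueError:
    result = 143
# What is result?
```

Step-by-step execution trace:
1. `z = float('not_a_number')` raises ValueError.
2. `except KeyError` does not match ValueError; skipped.
3. `except TypeError` does not match ValueError; skipped.
4. `except ValueError` matches → result = 143.
Result: 143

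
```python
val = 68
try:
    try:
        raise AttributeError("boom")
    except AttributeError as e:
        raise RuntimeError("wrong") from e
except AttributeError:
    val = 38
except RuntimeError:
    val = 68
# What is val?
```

Step-by-step execution trace:
1. Inner try raises AttributeError; inner `except AttributeError as e` catches it.
2. `raise RuntimeError(...) from e` raises RuntimeError (AttributeError is attached as __cause__, but only RuntimeError is active).
3. Outer `except AttributeError` does not match RuntimeError; skipped.
4. Outer `except RuntimeError` matches → val = 68.
Result: 68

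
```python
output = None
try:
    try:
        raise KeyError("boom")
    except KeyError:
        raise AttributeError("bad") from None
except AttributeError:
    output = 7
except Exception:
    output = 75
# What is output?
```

Step-by-step execution trace:
1. Inner try raises KeyError; inner `except KeyError` catches it.
2. `raise AttributeError(...) from None` raises AttributeError (from None suppresses __context__, but the active exception is still AttributeError).
3. Outer `except AttributeError` matches → output = 7.
4. `except Exception` is not reached.
Result: 7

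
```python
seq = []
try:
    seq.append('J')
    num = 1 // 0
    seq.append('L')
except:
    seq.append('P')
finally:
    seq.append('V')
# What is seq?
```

Step-by-step execution trace:
1. try: `seq.append('J')` → seq = ['J'].
2. `num = 1 // 0` raises ZeroDivisionError; `seq.append('L')` is not reached.
3. bare `except` matches → `seq.append('P')` → seq = ['J', 'P'].
4. finally always runs: `seq.append('V')` → seq = ['J', 'P', 'V'].
Result: ['J', 'P', 'V']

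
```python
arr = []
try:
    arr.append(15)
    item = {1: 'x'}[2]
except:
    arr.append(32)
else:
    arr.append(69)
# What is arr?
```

Step-by-step execution trace:
1. try: `arr.append(15)` → arr = [15].
2. `item = {1: 'x'}[2]` raises KeyError.
3. bare `except` matches → `arr.append(32)` → arr = [15, 32].
4. `else` is skipped (an exception was raised).
Result: [15, 32]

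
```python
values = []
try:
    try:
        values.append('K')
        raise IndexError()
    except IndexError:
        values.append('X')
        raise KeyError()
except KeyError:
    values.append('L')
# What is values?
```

Step-by-step execution trace:
1. Inner try: `values.append('K')` → values = ['K'].
2. `raise IndexError()` raises IndexError.
3. Inner `except IndexError` matches → `values.append('X')` → values = ['K', 'X'].
4. `raise KeyError()` raises KeyError; propagates to outer try.
5. Outer `except KeyError` matches → `values.append('L')` → values = ['K', 'X', 'L'].
Result: ['K', 'X', 'L']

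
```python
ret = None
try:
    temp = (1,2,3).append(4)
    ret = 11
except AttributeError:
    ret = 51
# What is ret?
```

Step-by-step execution trace:
1. `temp = (1,2,3).append(4)` raises AttributeError.
2. `ret = 11` is not reached.
3. `except AttributeError` matches → ret = 51.
Result: 51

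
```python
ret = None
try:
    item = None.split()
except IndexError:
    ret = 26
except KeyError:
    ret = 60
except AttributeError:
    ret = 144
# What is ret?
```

Step-by-step execution trace:
1. `item = None.split()` raises AttributeError.
2. `except IndexError` does not match AttributeError; skipped.
3. `except KeyError` does not match AttributeError; skipped.
4. `except AttributeError` matches → ret = 144.
Result: 144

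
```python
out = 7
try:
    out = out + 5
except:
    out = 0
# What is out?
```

Step-by-step execution trace:
1. out starts at 7.
2. try: `out = out + 5` → out = 12. No exception raised.
3. `except` is skipped.
Result: 12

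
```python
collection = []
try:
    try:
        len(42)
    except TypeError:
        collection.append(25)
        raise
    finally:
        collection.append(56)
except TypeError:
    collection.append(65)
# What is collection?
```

Step-by-step execution trace:
1. Inner try: `len(42)` raises TypeError.
2. Inner `except TypeError` matches → `collection.append(25)` → collection = [25].
3. bare `raise` re-raises TypeError.
4. Inner `finally` runs during unwinding: `collection.append(56)` → collection = [25, 56].
5. Outer `except TypeError` matches → `collection.append(65)` → collection = [25, 56, 65].
Result: [25, 56, 65]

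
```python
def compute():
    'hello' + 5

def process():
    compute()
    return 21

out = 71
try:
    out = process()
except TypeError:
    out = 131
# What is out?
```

Step-by-step execution trace:
1. out starts at 71.
2. try: `process()` calls `compute()`.
3. `compute()` evaluates `'hello' + 5`, which raises TypeError; it propagates through process (uncaught).
4. `return 21` in process is not reached; the assignment to out does not complete.
5. `except TypeError` matches → out = 131.
Result: 131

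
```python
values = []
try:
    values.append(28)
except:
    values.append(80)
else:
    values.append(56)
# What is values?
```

Step-by-step execution trace:
1. try: `values.append(28)` → values = [28]. No exception raised.
2. `except` is skipped.
3. `else` runs (try completed without exception): `values.append(56)` → values = [28, 56].
Result: [28, 56]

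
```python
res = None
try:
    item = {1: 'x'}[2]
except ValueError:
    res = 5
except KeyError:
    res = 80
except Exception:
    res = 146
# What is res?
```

Step-by-step execution trace:
1. `item = {1: 'x'}[2]` raises KeyError.
2. `except ValueError` does not match KeyError; skipped.
3. `except KeyError` matches → res = 80.
4. Remaining except clauses are skipped.
Result: 80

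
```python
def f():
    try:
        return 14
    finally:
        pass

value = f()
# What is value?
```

Step-by-step execution trace:
1. `f()` enters try: `return 14` sets pending return value 14.
2. Before returning, `finally: pass` runs (no effect).
3. f() returns 14 → value = 14.
Result: 14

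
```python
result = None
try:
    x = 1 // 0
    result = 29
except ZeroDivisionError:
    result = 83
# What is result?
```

Step-by-step execution trace:
1. `x = 1 // 0` raises ZeroDivisionError.
2. `result = 29` is not reached.
3. `except ZeroDivisionError` matches → result = 83.
Result: 83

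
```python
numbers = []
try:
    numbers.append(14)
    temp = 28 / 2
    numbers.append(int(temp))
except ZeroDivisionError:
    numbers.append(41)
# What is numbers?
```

Step-by-step execution trace:
1. try: `numbers.append(14)` → numbers = [14].
2. `temp = 28 / 2` → temp = 14.0. No exception raised.
3. `numbers.append(int(temp))` → numbers = [14, 14].
4. `except ZeroDivisionError` is skipped (no exception was raised).
Result: [14, 14]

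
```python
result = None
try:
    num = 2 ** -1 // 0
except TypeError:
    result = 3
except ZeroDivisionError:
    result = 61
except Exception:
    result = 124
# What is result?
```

Step-by-step execution trace:
1. `num = 2 ** -1 // 0` raises ZeroDivisionError.
2. `except TypeError` does not match ZeroDivisionError; skipped.
3. `except ZeroDivisionError` matches → result = 61.
4. Remaining except clauses are skipped.
Result: 61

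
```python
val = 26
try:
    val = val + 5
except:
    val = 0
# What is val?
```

Step-by-step execution trace:
1. val starts at 26.
2. try: `val = val + 5` → val = 31. No exception raised.
3. `except` is skipped.
Result: 31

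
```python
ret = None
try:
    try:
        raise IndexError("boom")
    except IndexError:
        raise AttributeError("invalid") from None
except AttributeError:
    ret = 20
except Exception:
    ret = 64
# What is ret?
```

Step-by-step execution trace:
1. Inner try raises IndexError; inner `except IndexError` catches it.
2. `raise AttributeError(...) from None` raises AttributeError (from None suppresses __context__, but the active exception is still AttributeError).
3. Outer `except AttributeError` matches → ret = 20.
4. `except Exception` is not reached.
Result: 20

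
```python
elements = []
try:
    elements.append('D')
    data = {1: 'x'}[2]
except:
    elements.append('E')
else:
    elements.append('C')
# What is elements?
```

Step-by-step execution trace:
1. try: `elements.append('D')` → elements = ['D'].
2. `data = {1: 'x'}[2]` raises KeyError.
3. bare `except` matches → `elements.append('E')` → elements = ['D', 'E'].
4. `else` is skipped (an exception was raised).
Result: ['D', 'E']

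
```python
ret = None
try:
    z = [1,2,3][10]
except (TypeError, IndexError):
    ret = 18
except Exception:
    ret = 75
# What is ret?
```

Step-by-step execution trace:
1. `z = [1,2,3][10]` raises IndexError.
2. `except (TypeError, IndexError)` matches (IndexError is in the tuple) → ret = 18.
3. `except Exception` is not reached.
Result: 18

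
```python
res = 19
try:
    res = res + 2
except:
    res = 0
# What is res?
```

Step-by-step execution trace:
1. res starts at 19.
2. try: `res = res + 2` → res = 21. No exception raised.
3. `except` is skipped.
Result: 21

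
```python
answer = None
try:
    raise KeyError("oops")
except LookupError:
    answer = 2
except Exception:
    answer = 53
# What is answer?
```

Step-by-step execution trace:
1. `raise KeyError(...)` raises KeyError.
2. `except LookupError` matches (KeyError is a subclass of LookupError) → answer = 2.
3. `except Exception` is not reached.
Result: 2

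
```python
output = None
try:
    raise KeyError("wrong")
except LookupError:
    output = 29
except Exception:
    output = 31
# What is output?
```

Step-by-step execution trace:
1. `raise KeyError(...)` raises KeyError.
2. `except LookupError` matches (KeyError is a subclass of LookupError) → output = 29.
3. `except Exception` is not reached.
Result: 29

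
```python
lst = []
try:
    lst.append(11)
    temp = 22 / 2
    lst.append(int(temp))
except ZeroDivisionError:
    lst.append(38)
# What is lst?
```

Step-by-step execution trace:
1. try: `lst.append(11)` → lst = [11].
2. `temp = 22 / 2` → temp = 11.0. No exception raised.
3. `lst.append(int(temp))` → lst = [11, 11].
4. `except ZeroDivisionError` is skipped (no exception was raised).
Result: [11, 11]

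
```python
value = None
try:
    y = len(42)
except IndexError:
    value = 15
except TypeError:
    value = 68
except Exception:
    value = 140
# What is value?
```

Step-by-step execution trace:
1. `y = len(42)` raises TypeError.
2. `except IndexError` does not match TypeError; skipped.
3. `except TypeError` matches → value = 68.
4. Remaining except clauses are skipped.
Result: 68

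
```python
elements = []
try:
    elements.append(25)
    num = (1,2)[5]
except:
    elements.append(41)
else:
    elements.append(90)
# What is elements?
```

Step-by-step execution trace:
1. try: `elements.append(25)` → elements = [25].
2. `num = (1,2)[5]` raises IndexError.
3. bare `except` matches → `elements.append(41)` → elements = [25, 41].
4. `else` is skipped (an exception was raised).
Result: [25, 41]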